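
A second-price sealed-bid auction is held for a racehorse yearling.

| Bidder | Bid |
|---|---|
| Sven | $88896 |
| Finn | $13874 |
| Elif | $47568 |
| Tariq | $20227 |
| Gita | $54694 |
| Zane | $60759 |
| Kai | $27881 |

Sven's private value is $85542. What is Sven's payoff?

$24783

Highest bid: Sven at $88896, so Sven wins.
Second-highest bid: Zane at $60759 — that is the price the winner pays.
Sven's payoff = value − price = $85542 − $60759 = $24783.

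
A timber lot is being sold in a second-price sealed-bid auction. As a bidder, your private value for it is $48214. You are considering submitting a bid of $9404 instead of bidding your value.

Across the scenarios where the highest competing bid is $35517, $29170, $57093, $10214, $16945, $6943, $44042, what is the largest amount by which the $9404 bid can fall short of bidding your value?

$35517: truthful gives $12697, deviation gives $0 → loss $12697.
$29170: truthful gives $19044, deviation gives $0 → loss $19044.
$57093: same outcome either way → loss $0.
$10214: truthful gives $38000, deviation gives $0 → loss $38000.
$16945: truthful gives $31269, deviation gives $0 → loss $31269.
$6943: same outcome either way → loss $0.
$44042: truthful gives $4172, deviation gives $0 → loss $4172.
Maximum loss: $38000.

$38000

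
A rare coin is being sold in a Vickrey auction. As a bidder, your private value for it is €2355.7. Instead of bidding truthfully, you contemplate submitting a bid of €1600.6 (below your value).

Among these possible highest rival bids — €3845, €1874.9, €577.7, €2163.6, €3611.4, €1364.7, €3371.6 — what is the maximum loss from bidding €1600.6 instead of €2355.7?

€3845: same outcome either way → loss €0.
€1874.9: truthful gives €480.8, deviation gives €0 → loss €480.8.
€577.7: same outcome either way → loss €0.
€2163.6: truthful gives €192.1, deviation gives €0 → loss €192.1.
€3611.4: same outcome either way → loss €0.
€1364.7: same outcome either way → loss €0.
€3371.6: same outcome either way → loss €0.
Maximum loss: €480.8.

€480.8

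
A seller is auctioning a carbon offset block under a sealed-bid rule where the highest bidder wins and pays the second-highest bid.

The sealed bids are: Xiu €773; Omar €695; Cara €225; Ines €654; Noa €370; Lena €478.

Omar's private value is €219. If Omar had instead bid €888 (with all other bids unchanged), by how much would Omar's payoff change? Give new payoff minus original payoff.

The highest bid among the other bidders is €773; Omar's bid doesn't change that.
Original bid €695: Omar is not highest (top rival bid is €773); payoff €0.
Alternative bid €888: Omar is highest, pays the top rival bid €773; payoff €219 − €773 = −€554.
Change in payoff = −€554 − (€0) = −€554.

−€554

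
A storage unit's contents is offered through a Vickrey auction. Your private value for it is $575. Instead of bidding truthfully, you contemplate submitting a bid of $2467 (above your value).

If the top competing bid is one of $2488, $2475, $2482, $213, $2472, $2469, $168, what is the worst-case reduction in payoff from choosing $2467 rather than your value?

$0

$2488: same outcome either way → loss $0.
$2475: same outcome either way → loss $0.
$2482: same outcome either way → loss $0.
$213: same outcome either way → loss $0.
$2472: same outcome either way → loss $0.
$2469: same outcome either way → loss $0.
$168: same outcome either way → loss $0.
Maximum loss: $0.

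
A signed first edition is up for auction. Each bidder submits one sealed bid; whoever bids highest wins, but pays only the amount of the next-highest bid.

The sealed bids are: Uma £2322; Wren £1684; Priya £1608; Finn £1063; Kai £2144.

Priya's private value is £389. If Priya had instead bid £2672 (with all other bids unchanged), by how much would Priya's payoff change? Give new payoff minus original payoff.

The highest bid among the other bidders is £2322; Priya's bid doesn't change that.
Original bid £1608: Priya is not highest (top rival bid is £2322); payoff £0.
Alternative bid £2672: Priya is highest, pays the top rival bid £2322; payoff £389 − £2322 = −£1933.
Change in payoff = −£1933 − (£0) = −£1933.

−£1933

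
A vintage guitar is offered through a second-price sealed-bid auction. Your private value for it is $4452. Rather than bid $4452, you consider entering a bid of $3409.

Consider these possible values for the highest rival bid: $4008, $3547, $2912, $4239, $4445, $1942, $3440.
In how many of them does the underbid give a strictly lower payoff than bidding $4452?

5

The deviation hurts exactly when the highest competing bid lies strictly between $3409 and $4452 — underbidding then forfeits a profitable win.
$4008: inside the interval → strictly worse (loss $444).
$3547: inside the interval → strictly worse (loss $905).
$2912: below both → same outcome either way.
$4239: inside the interval → strictly worse (loss $213).
$4445: inside the interval → strictly worse (loss $7).
$1942: below both → same outcome either way.
$3440: inside the interval → strictly worse (loss $1012).
Count: 5.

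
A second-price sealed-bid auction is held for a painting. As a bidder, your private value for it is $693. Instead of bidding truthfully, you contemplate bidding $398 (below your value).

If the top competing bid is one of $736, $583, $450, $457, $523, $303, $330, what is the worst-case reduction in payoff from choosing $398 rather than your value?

$243

$736: same outcome either way → loss $0.
$583: truthful gives $110, deviation gives $0 → loss $110.
$450: truthful gives $243, deviation gives $0 → loss $243.
$457: truthful gives $236, deviation gives $0 → loss $236.
$523: truthful gives $170, deviation gives $0 → loss $170.
$303: same outcome either way → loss $0.
$330: same outcome either way → loss $0.
Maximum loss: $243.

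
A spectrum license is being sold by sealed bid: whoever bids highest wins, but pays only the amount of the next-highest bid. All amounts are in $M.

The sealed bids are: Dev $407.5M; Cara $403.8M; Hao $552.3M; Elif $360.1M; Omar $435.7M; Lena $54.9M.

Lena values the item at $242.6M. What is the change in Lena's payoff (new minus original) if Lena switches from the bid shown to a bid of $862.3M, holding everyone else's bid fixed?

−$309.7M

The highest bid among the other bidders is $552.3M; Lena's bid doesn't change that.
Original bid $54.9M: Lena is not highest (top rival bid is $552.3M); payoff $0M.
Alternative bid $862.3M: Lena is highest, pays the top rival bid $552.3M; payoff $242.6M − $552.3M = −$309.7M.
Change in payoff = −$309.7M − ($0M) = −$309.7M.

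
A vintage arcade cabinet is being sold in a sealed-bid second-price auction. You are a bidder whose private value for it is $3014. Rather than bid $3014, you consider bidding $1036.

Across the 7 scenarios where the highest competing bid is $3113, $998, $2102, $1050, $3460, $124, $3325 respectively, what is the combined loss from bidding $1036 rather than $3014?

$2876

The deviation costs you only when the competing bid falls strictly between $1036 and $3014; elsewhere both bids give the same outcome.
$3113: outcomes coincide → loss $0.
$998: outcomes coincide → loss $0.
$2102: truthful payoff $912, deviation payoff $0 → loss $912.
$1050: truthful payoff $1964, deviation payoff $0 → loss $1964.
$3460: outcomes coincide → loss $0.
$124: outcomes coincide → loss $0.
$3325: outcomes coincide → loss $0.
Total loss = $912 + $1964 = $2876.
Truthful bidding weakly dominates here: raising your bid can only win items priced above your value, and lowering it can only forfeit items priced below.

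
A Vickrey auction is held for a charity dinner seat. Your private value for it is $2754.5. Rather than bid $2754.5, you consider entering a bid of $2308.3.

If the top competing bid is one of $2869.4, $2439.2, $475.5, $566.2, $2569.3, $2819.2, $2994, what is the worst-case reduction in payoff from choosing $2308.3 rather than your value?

$2869.4: same outcome either way → loss $0.
$2439.2: truthful gives $315.3, deviation gives $0 → loss $315.3.
$475.5: same outcome either way → loss $0.
$566.2: same outcome either way → loss $0.
$2569.3: truthful gives $185.2, deviation gives $0 → loss $185.2.
$2819.2: same outcome either way → loss $0.
$2994: same outcome either way → loss $0.
Maximum loss: $315.3.

$315.3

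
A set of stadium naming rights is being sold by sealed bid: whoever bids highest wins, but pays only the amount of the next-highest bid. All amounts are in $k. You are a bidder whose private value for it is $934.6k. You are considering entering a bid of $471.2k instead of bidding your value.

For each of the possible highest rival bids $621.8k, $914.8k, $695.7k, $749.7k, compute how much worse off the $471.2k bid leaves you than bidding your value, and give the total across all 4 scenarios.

The deviation costs you only when the competing bid falls strictly between $471.2k and $934.6k; elsewhere both bids give the same outcome.
$621.8k: truthful payoff $312.8k, deviation payoff $0k → loss $312.8k.
$914.8k: truthful payoff $19.8k, deviation payoff $0k → loss $19.8k.
$695.7k: truthful payoff $238.9k, deviation payoff $0k → loss $238.9k.
$749.7k: truthful payoff $184.9k, deviation payoff $0k → loss $184.9k.
Total loss = $312.8k + $19.8k + $238.9k + $184.9k = $756.4k.

$756.4k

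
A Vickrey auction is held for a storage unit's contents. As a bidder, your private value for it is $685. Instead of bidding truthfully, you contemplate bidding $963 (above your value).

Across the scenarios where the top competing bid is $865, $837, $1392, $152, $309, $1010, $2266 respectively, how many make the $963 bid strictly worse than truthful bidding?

The deviation hurts exactly when the highest competing bid lies strictly between $685 and $963 — overbidding then wins at a price above your value.
$865: inside the interval → strictly worse (loss $180).
$837: inside the interval → strictly worse (loss $152).
$1392: above both → same outcome either way.
$152: below both → same outcome either way.
$309: below both → same outcome either way.
$1010: above both → same outcome either way.
$2266: above both → same outcome either way.
Count: 2.

2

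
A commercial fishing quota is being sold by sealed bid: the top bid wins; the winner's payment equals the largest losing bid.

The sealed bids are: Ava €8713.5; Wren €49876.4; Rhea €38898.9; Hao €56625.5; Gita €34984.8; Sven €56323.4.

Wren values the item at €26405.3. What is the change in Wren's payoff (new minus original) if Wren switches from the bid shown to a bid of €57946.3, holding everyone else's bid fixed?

The highest bid among the other bidders is €56625.5; Wren's bid doesn't change that.
Original bid €49876.4: Wren is not highest (top rival bid is €56625.5); payoff €0.
Alternative bid €57946.3: Wren is highest, pays the top rival bid €56625.5; payoff €26405.3 − €56625.5 = −€30220.2.
Change in payoff = −€30220.2 − (€0) = −€30220.2.

−€30220.2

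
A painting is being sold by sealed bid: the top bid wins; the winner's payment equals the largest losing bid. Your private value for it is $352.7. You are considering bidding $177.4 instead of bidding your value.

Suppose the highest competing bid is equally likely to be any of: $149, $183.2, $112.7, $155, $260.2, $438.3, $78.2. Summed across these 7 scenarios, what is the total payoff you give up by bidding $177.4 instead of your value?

The deviation costs you only when the competing bid falls strictly between $177.4 and $352.7; elsewhere both bids give the same outcome.
$149: outcomes coincide → loss $0.
$183.2: truthful payoff $169.5, deviation payoff $0 → loss $169.5.
$112.7: outcomes coincide → loss $0.
$155: outcomes coincide → loss $0.
$260.2: truthful payoff $92.5, deviation payoff $0 → loss $92.5.
$438.3: outcomes coincide → loss $0.
$78.2: outcomes coincide → loss $0.
Total loss = $169.5 + $92.5 = $262.

$262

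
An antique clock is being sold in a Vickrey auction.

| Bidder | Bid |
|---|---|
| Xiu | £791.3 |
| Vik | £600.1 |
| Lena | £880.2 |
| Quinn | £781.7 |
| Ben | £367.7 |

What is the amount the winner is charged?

£791.3

Highest bid: Lena at £880.2, so Lena wins.
Second-highest bid: Xiu at £791.3 — that is the price the winner pays.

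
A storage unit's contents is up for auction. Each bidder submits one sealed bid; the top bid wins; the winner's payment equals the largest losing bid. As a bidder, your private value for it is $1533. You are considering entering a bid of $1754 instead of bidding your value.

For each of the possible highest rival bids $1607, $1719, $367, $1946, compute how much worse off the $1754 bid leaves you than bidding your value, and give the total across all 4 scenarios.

$260

The deviation costs you only when the competing bid falls strictly between $1533 and $1754; elsewhere both bids give the same outcome.
$1607: truthful payoff $0, deviation payoff −$74 → loss $74.
$1719: truthful payoff $0, deviation payoff −$186 → loss $186.
$367: outcomes coincide → loss $0.
$1946: outcomes coincide → loss $0.
Total loss = $74 + $186 = $260.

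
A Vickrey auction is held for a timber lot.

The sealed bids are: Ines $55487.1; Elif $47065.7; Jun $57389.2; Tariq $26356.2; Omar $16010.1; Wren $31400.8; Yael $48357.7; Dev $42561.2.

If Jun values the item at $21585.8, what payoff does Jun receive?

Highest bid: Jun at $57389.2, so Jun wins.
Second-highest bid: Ines at $55487.1 — that is the price the winner pays.
Jun's payoff = value − price = $21585.8 − $55487.1 = −$33901.3.

−$33901.3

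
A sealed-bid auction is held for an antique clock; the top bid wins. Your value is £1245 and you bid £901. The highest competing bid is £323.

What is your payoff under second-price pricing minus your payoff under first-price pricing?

You have the highest bid, so you win under either rule.
Second-price: pay £323 → payoff £922.
First-price: pay your own bid £901 → payoff £344.
Difference = £922 − (£344) = £578.

£578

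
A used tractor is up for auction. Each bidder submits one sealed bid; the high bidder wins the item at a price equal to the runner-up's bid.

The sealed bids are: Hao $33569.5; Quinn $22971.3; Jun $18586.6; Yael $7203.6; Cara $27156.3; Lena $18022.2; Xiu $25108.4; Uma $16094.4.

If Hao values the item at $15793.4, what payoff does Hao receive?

−$11362.9

Highest bid: Hao at $33569.5, so Hao wins.
Second-highest bid: Cara at $27156.3 — that is the price the winner pays.
Hao's payoff = value − price = $15793.4 − $27156.3 = −$11362.9.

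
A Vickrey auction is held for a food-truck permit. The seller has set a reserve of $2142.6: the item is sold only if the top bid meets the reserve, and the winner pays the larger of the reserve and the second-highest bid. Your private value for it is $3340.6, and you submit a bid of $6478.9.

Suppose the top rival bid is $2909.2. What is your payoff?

Your bid $6478.9 is the highest and exceeds the reserve.
Price = max(second-highest bid, reserve) = max($2909.2, $2142.6) = $2909.2.
Payoff = $3340.6 − $2909.2 = $431.4.

$431.4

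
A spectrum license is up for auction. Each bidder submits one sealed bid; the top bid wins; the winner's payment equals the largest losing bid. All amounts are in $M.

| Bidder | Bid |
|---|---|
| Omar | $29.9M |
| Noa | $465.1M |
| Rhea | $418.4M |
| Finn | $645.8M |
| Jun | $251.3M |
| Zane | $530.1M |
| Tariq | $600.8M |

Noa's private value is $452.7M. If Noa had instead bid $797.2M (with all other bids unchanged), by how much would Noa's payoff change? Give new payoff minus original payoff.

The highest bid among the other bidders is $645.8M; Noa's bid doesn't change that.
Original bid $465.1M: Noa is not highest (top rival bid is $645.8M); payoff $0M.
Alternative bid $797.2M: Noa is highest, pays the top rival bid $645.8M; payoff $452.7M − $645.8M = −$193.1M.
Change in payoff = −$193.1M − ($0M) = −$193.1M.

−$193.1M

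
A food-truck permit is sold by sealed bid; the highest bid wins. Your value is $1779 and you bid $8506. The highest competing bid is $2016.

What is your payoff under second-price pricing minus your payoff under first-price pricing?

You have the highest bid, so you win under either rule.
Second-price: pay $2016 → payoff −$237.
First-price: pay your own bid $8506 → payoff −$6727.
Difference = −$237 − (−$6727) = $6490.

$6490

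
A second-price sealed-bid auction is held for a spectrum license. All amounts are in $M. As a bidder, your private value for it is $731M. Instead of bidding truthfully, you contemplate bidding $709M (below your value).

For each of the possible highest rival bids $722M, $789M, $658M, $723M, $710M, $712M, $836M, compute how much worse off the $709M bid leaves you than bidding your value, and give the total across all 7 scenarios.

The deviation costs you only when the competing bid falls strictly between $709M and $731M; elsewhere both bids give the same outcome.
$722M: truthful payoff $9M, deviation payoff $0M → loss $9M.
$789M: outcomes coincide → loss $0M.
$658M: outcomes coincide → loss $0M.
$723M: truthful payoff $8M, deviation payoff $0M → loss $8M.
$710M: truthful payoff $21M, deviation payoff $0M → loss $21M.
$712M: truthful payoff $19M, deviation payoff $0M → loss $19M.
$836M: outcomes coincide → loss $0M.
Total loss = $9M + $8M + $21M + $19M = $57M.
Because the price is fixed by the runner-up's bid, deviating from your value can only change a good outcome into a bad one — never the reverse.

$57M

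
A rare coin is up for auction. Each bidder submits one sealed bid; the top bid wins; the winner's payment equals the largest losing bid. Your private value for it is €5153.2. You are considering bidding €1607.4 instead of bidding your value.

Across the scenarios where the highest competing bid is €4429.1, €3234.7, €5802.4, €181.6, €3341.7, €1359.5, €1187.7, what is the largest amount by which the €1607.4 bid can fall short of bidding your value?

€1918.5

€4429.1: truthful gives €724.1, deviation gives €0 → loss €724.1.
€3234.7: truthful gives €1918.5, deviation gives €0 → loss €1918.5.
€5802.4: same outcome either way → loss €0.
€181.6: same outcome either way → loss €0.
€3341.7: truthful gives €1811.5, deviation gives €0 → loss €1811.5.
€1359.5: same outcome either way → loss €0.
€1187.7: same outcome either way → loss €0.
Maximum loss: €1918.5.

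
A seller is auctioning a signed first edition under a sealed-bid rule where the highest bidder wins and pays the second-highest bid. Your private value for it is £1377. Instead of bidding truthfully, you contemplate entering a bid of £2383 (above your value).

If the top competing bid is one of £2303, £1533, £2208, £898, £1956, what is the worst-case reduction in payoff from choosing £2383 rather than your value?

£2303: truthful gives £0, deviation gives −£926 → loss £926.
£1533: truthful gives £0, deviation gives −£156 → loss £156.
£2208: truthful gives £0, deviation gives −£831 → loss £831.
£898: same outcome either way → loss £0.
£1956: truthful gives £0, deviation gives −£579 → loss £579.
Maximum loss: £926.

£926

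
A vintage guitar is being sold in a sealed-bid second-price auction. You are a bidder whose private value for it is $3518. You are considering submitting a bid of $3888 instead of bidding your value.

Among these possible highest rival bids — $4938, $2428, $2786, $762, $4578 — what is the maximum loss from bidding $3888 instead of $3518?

$0

$4938: same outcome either way → loss $0.
$2428: same outcome either way → loss $0.
$2786: same outcome either way → loss $0.
$762: same outcome either way → loss $0.
$4578: same outcome either way → loss $0.
Maximum loss: $0.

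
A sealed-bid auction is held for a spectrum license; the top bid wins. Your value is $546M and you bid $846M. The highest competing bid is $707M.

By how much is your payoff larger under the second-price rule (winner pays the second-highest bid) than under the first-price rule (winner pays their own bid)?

You have the highest bid, so you win under either rule.
Second-price: pay $707M → payoff −$161M.
First-price: pay your own bid $846M → payoff −$300M.
Difference = −$161M − (−$300M) = $139M.

$139M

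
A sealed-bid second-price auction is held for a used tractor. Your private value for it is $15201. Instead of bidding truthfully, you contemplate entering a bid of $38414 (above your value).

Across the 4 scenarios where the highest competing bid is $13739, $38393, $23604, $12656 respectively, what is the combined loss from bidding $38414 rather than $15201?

$31595

The deviation costs you only when the competing bid falls strictly between $15201 and $38414; elsewhere both bids give the same outcome.
$13739: outcomes coincide → loss $0.
$38393: truthful payoff $0, deviation payoff −$23192 → loss $23192.
$23604: truthful payoff $0, deviation payoff −$8403 → loss $8403.
$12656: outcomes coincide → loss $0.
Total loss = $23192 + $8403 = $31595.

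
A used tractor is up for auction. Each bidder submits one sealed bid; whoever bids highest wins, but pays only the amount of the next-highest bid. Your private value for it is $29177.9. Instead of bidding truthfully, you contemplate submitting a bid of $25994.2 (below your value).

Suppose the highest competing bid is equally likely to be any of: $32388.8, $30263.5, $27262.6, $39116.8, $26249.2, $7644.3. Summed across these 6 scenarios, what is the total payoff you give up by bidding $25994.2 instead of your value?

$4844

The deviation costs you only when the competing bid falls strictly between $25994.2 and $29177.9; elsewhere both bids give the same outcome.
$32388.8: outcomes coincide → loss $0.
$30263.5: outcomes coincide → loss $0.
$27262.6: truthful payoff $1915.3, deviation payoff $0 → loss $1915.3.
$39116.8: outcomes coincide → loss $0.
$26249.2: truthful payoff $2928.7, deviation payoff $0 → loss $2928.7.
$7644.3: outcomes coincide → loss $0.
Total loss = $1915.3 + $2928.7 = $4844.
Because the price is fixed by the runner-up's bid, deviating from your value can only change a good outcome into a bad one — never the reverse.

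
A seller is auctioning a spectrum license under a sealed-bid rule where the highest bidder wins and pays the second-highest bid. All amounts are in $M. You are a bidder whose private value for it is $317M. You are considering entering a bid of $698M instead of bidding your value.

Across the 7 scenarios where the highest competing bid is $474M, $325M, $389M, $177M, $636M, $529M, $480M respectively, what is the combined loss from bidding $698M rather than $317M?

$931M

The deviation costs you only when the competing bid falls strictly between $317M and $698M; elsewhere both bids give the same outcome.
$474M: truthful payoff $0M, deviation payoff −$157M → loss $157M.
$325M: truthful payoff $0M, deviation payoff −$8M → loss $8M.
$389M: truthful payoff $0M, deviation payoff −$72M → loss $72M.
$177M: outcomes coincide → loss $0M.
$636M: truthful payoff $0M, deviation payoff −$319M → loss $319M.
$529M: truthful payoff $0M, deviation payoff −$212M → loss $212M.
$480M: truthful payoff $0M, deviation payoff −$163M → loss $163M.
Total loss = $157M + $8M + $72M + $319M + $212M + $163M = $931M.
Truthful bidding weakly dominates here: raising your bid can only win items priced above your value, and lowering it can only forfeit items priced below.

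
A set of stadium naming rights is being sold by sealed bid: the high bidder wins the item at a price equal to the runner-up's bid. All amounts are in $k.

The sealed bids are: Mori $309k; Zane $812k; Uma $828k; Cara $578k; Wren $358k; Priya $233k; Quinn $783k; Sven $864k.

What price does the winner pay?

Highest bid: Sven at $864k, so Sven wins.
Second-highest bid: Uma at $828k — that is the price the winner pays.

$828k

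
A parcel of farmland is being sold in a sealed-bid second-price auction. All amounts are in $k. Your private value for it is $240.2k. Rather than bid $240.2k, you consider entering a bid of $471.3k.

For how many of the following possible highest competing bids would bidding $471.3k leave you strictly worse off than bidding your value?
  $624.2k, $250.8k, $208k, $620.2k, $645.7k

1

The deviation hurts exactly when the highest competing bid lies strictly between $240.2k and $471.3k — overbidding then wins at a price above your value.
$624.2k: above both → same outcome either way.
$250.8k: inside the interval → strictly worse (loss $10.6k).
$208k: below both → same outcome either way.
$620.2k: above both → same outcome either way.
$645.7k: above both → same outcome either way.
Count: 1.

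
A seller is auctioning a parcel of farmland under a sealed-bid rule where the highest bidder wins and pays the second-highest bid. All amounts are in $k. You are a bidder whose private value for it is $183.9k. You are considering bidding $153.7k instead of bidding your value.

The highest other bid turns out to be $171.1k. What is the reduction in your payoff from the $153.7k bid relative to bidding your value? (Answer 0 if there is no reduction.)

$12.8k

Bidding your value $183.9k: you win (since $183.9k > $171.1k) and pay $171.1k. Payoff $12.8k.
Bidding $153.7k: you lose. Payoff $0k.
The competing bid $171.1k lies between your shaded bid and your value, so underbidding forfeits an item you could have won at a profitable price.
Loss from deviating = $12.8k − ($0k) = $12.8k.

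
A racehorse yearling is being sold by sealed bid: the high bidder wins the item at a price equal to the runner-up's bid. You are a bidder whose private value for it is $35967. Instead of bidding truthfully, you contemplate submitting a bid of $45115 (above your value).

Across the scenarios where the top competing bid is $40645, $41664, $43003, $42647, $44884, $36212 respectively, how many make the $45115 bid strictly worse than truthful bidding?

6

The deviation hurts exactly when the highest competing bid lies strictly between $35967 and $45115 — overbidding then wins at a price above your value.
$40645: inside the interval → strictly worse (loss $4678).
$41664: inside the interval → strictly worse (loss $5697).
$43003: inside the interval → strictly worse (loss $7036).
$42647: inside the interval → strictly worse (loss $6680).
$44884: inside the interval → strictly worse (loss $8917).
$36212: inside the interval → strictly worse (loss $245).
Count: 6.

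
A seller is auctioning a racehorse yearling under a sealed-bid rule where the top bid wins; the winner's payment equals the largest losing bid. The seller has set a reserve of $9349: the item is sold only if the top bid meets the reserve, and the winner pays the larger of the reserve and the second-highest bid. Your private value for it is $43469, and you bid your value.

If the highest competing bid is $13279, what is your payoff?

Your bid $43469 is the highest and exceeds the reserve.
Price = max(second-highest bid, reserve) = max($13279, $9349) = $13279.
Payoff = $43469 − $13279 = $30190.

$30190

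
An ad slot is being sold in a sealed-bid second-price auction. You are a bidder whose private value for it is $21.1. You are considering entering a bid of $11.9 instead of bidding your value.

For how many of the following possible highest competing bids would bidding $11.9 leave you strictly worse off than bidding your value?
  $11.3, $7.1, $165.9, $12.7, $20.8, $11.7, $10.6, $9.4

The deviation hurts exactly when the highest competing bid lies strictly between $11.9 and $21.1 — underbidding then forfeits a profitable win.
$11.3: below both → same outcome either way.
$7.1: below both → same outcome either way.
$165.9: above both → same outcome either way.
$12.7: inside the interval → strictly worse (loss $8.4).
$20.8: inside the interval → strictly worse (loss $0.3).
$11.7: below both → same outcome either way.
$10.6: below both → same outcome either way.
$9.4: below both → same outcome either way.
Count: 2.

2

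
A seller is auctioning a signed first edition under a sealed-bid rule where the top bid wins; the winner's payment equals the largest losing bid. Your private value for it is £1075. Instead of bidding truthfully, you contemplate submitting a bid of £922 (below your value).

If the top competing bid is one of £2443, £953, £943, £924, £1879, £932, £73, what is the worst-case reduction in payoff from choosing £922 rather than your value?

£151

£2443: same outcome either way → loss £0.
£953: truthful gives £122, deviation gives £0 → loss £122.
£943: truthful gives £132, deviation gives £0 → loss £132.
£924: truthful gives £151, deviation gives £0 → loss £151.
£1879: same outcome either way → loss £0.
£932: truthful gives £143, deviation gives £0 → loss £143.
£73: same outcome either way → loss £0.
Maximum loss: £151.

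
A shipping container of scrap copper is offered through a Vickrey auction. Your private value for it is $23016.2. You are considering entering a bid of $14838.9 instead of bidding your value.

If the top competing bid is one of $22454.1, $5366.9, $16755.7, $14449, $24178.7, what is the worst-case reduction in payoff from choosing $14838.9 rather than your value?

$22454.1: truthful gives $562.1, deviation gives $0 → loss $562.1.
$5366.9: same outcome either way → loss $0.
$16755.7: truthful gives $6260.5, deviation gives $0 → loss $6260.5.
$14449: same outcome either way → loss $0.
$24178.7: same outcome either way → loss $0.
Maximum loss: $6260.5.

$6260.5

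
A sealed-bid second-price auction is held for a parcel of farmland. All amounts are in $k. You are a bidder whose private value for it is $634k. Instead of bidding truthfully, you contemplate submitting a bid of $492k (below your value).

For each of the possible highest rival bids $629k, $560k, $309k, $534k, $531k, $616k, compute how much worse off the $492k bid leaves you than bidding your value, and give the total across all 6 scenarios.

$300k

The deviation costs you only when the competing bid falls strictly between $492k and $634k; elsewhere both bids give the same outcome.
$629k: truthful payoff $5k, deviation payoff $0k → loss $5k.
$560k: truthful payoff $74k, deviation payoff $0k → loss $74k.
$309k: outcomes coincide → loss $0k.
$534k: truthful payoff $100k, deviation payoff $0k → loss $100k.
$531k: truthful payoff $103k, deviation payoff $0k → loss $103k.
$616k: truthful payoff $18k, deviation payoff $0k → loss $18k.
Total loss = $5k + $74k + $100k + $103k + $18k = $300k.
Because the price is fixed by the runner-up's bid, deviating from your value can only change a good outcome into a bad one — never the reverse.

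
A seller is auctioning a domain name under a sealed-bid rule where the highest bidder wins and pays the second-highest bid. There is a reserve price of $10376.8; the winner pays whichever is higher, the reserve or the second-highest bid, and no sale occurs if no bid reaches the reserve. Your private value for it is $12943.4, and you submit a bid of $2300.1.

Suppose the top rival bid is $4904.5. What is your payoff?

$0

Your bid $2300.1 is below the highest competing bid $4904.5, so you lose. Payoff $0.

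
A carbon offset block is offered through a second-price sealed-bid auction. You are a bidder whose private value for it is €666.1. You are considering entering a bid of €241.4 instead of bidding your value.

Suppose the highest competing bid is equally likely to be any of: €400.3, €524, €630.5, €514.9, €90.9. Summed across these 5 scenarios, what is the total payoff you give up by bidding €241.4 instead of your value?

€594.7

The deviation costs you only when the competing bid falls strictly between €241.4 and €666.1; elsewhere both bids give the same outcome.
€400.3: truthful payoff €265.8, deviation payoff €0 → loss €265.8.
€524: truthful payoff €142.1, deviation payoff €0 → loss €142.1.
€630.5: truthful payoff €35.6, deviation payoff €0 → loss €35.6.
€514.9: truthful payoff €151.2, deviation payoff €0 → loss €151.2.
€90.9: outcomes coincide → loss €0.
Total loss = €265.8 + €142.1 + €35.6 + €151.2 = €594.7.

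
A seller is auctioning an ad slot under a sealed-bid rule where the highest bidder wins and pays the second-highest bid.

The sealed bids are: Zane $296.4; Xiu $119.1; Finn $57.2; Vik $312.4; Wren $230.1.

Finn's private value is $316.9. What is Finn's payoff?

Highest bid: Vik at $312.4, so Vik wins.
Second-highest bid: Zane at $296.4 — that is the price the winner pays.
Finn did not win, so Finn pays nothing and receives nothing: payoff $0.

$0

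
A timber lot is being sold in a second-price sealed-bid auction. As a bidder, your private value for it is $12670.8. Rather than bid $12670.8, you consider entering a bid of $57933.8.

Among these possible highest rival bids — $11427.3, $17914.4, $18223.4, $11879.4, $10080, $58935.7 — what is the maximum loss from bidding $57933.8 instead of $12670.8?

$11427.3: same outcome either way → loss $0.
$17914.4: truthful gives $0, deviation gives −$5243.6 → loss $5243.6.
$18223.4: truthful gives $0, deviation gives −$5552.6 → loss $5552.6.
$11879.4: same outcome either way → loss $0.
$10080: same outcome either way → loss $0.
$58935.7: same outcome either way → loss $0.
Maximum loss: $5552.6.

$5552.6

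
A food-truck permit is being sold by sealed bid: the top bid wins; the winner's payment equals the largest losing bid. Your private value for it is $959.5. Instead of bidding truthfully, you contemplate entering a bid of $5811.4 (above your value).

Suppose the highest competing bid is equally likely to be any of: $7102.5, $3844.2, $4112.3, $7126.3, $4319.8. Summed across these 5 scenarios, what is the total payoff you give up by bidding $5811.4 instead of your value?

$9397.8

The deviation costs you only when the competing bid falls strictly between $959.5 and $5811.4; elsewhere both bids give the same outcome.
$7102.5: outcomes coincide → loss $0.
$3844.2: truthful payoff $0, deviation payoff −$2884.7 → loss $2884.7.
$4112.3: truthful payoff $0, deviation payoff −$3152.8 → loss $3152.8.
$7126.3: outcomes coincide → loss $0.
$4319.8: truthful payoff $0, deviation payoff −$3360.3 → loss $3360.3.
Total loss = $2884.7 + $3152.8 + $3360.3 = $9397.8.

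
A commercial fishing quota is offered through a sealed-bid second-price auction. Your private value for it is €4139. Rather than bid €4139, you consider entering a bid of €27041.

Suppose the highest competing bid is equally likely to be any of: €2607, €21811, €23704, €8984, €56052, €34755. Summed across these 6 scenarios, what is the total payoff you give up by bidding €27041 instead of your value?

€42082

The deviation costs you only when the competing bid falls strictly between €4139 and €27041; elsewhere both bids give the same outcome.
€2607: outcomes coincide → loss €0.
€21811: truthful payoff €0, deviation payoff −€17672 → loss €17672.
€23704: truthful payoff €0, deviation payoff −€19565 → loss €19565.
€8984: truthful payoff €0, deviation payoff −€4845 → loss €4845.
€56052: outcomes coincide → loss €0.
€34755: outcomes coincide → loss €0.
Total loss = €17672 + €19565 + €4845 = €42082.
In a second-price auction your bid sets only whether you win, not what you pay, so bidding your true value is weakly dominant.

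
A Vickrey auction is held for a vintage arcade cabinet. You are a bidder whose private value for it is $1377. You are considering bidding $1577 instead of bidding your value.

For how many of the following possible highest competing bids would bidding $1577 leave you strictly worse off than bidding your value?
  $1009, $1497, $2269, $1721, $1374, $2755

1

The deviation hurts exactly when the highest competing bid lies strictly between $1377 and $1577 — overbidding then wins at a price above your value.
$1009: below both → same outcome either way.
$1497: inside the interval → strictly worse (loss $120).
$2269: above both → same outcome either way.
$1721: above both → same outcome either way.
$1374: below both → same outcome either way.
$2755: above both → same outcome either way.
Count: 1.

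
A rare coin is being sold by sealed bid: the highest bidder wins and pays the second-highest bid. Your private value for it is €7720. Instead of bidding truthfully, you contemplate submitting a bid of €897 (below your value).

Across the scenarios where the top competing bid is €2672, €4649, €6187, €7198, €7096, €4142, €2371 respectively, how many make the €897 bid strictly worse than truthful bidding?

7

The deviation hurts exactly when the highest competing bid lies strictly between €897 and €7720 — underbidding then forfeits a profitable win.
€2672: inside the interval → strictly worse (loss €5048).
€4649: inside the interval → strictly worse (loss €3071).
€6187: inside the interval → strictly worse (loss €1533).
€7198: inside the interval → strictly worse (loss €522).
€7096: inside the interval → strictly worse (loss €624).
€4142: inside the interval → strictly worse (loss €3578).
€2371: inside the interval → strictly worse (loss €5349).
Count: 7.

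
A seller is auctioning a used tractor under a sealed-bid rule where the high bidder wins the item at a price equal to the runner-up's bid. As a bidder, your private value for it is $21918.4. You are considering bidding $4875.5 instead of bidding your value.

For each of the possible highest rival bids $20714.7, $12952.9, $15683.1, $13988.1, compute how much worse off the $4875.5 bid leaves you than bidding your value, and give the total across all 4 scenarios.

$24334.8

The deviation costs you only when the competing bid falls strictly between $4875.5 and $21918.4; elsewhere both bids give the same outcome.
$20714.7: truthful payoff $1203.7, deviation payoff $0 → loss $1203.7.
$12952.9: truthful payoff $8965.5, deviation payoff $0 → loss $8965.5.
$15683.1: truthful payoff $6235.3, deviation payoff $0 → loss $6235.3.
$13988.1: truthful payoff $7930.3, deviation payoff $0 → loss $7930.3.
Total loss = $1203.7 + $8965.5 + $6235.3 + $7930.3 = $24334.8.
In a second-price auction your bid sets only whether you win, not what you pay, so bidding your true value is weakly dominant.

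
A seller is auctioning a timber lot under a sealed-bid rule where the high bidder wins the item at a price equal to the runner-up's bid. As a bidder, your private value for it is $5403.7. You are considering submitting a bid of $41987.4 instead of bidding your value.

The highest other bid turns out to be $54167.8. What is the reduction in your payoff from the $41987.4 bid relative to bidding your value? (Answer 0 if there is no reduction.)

$0

Bidding your value $5403.7: you lose (since $5403.7 < $54167.8). Payoff $0.
Bidding $41987.4: you lose. Payoff $0.
Difference = $0 − $0 = $0; both bids lead to the same outcome because the competing bid is above both your value and your alternative bid.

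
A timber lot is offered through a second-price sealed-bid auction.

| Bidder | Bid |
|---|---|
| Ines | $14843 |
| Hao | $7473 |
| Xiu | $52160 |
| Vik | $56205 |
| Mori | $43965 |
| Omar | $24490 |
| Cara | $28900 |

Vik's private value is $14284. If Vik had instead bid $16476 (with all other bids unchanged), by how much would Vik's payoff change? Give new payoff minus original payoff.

The highest bid among the other bidders is $52160; Vik's bid doesn't change that.
Original bid $56205: Vik is highest, pays the top rival bid $52160; payoff $14284 − $52160 = −$37876.
Alternative bid $16476: Vik is not highest (top rival bid is $52160); payoff $0.
Change in payoff = $0 − (−$37876) = $37876.

$37876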